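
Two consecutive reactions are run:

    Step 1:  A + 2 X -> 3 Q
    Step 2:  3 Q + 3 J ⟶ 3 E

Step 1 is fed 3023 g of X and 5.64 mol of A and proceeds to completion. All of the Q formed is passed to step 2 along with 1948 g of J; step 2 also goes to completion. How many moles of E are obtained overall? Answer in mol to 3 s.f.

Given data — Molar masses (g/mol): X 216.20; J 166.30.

11.7 mol

Step 1:
n(X) = 3023 / 216.20 = 13.98 mol
n(A) = 5.640 mol
n/ν → X: 6.990, A: 5.640; A is limiting.
n(Q) produced = (3/1) × 5.640 = 16.92 mol
Step 2:
n(Q) available = 16.92 mol
n(J) = 1948 / 166.30 = 11.71 mol
n/ν → Q: 5.640, J: 3.903; J is limiting.
n(E) = (3/3) × 11.71 = 11.71 mol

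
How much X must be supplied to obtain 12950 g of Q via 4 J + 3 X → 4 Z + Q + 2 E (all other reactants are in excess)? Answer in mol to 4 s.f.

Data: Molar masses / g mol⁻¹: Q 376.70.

103.1 mol

n(Q) = 12950 / 376.70 = 34.38 mol
n(X) = (3/1) × 34.38 = 103.1 mol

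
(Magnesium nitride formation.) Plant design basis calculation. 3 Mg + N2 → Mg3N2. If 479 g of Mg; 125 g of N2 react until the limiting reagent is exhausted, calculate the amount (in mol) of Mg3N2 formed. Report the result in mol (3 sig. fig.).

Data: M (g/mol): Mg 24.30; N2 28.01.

n(Mg) = 479.0 / 24.30 = 19.71 mol
n(N2) = 125.0 / 28.01 = 4.463 mol
n/ν → Mg: 6.570, N2: 4.463; N2 is limiting.
n(Mg3N2) = (1/1) × 4.463 = 4.463 mol

4.46 mol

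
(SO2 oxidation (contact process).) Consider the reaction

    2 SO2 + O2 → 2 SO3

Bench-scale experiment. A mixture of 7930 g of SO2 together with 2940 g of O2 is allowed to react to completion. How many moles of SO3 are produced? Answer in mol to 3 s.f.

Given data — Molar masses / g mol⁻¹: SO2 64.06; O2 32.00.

124 mol

n(SO2) = 7930 / 64.06 = 123.8 mol
n(O2) = 2940 / 32.00 = 91.88 mol
n/ν for SO2 = 123.8/2 = 61.90
n/ν for O2 = 91.88/1 = 91.88
Smallest n/ν is SO2 → limiting reagent.
n(SO3) = (2/2) × 123.8 = 123.8 mol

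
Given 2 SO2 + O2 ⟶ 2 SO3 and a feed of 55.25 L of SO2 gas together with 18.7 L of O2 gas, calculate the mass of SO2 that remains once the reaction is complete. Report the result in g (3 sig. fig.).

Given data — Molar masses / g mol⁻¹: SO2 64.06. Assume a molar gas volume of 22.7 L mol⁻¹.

50.4 g

n(SO2) = 55.25 / 22.7 = 2.434 mol
n(O2) = 18.70 / 22.7 = 0.8238 mol
n/ν for SO2 = 2.434/2 = 1.217
n/ν for O2 = 0.8238/1 = 0.8238
Smallest n/ν is O2 → limiting reagent.
SO2 consumed = (2/1) × 0.8238 = 1.648 mol
SO2 remaining = 2.434 − 1.648 = 0.7860 mol
mass = 0.7860 × 64.06 = 50.35 g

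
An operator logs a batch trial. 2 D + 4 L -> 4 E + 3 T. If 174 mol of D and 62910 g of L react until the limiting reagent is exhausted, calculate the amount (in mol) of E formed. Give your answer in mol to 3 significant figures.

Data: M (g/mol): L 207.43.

n(D) = 174.0 mol
n(L) = 62910 / 207.43 = 303.3 mol
n/ν → D: 87.00, L: 75.83; L is limiting.
n(E) = (4/4) × 303.3 = 303.3 mol

303 mol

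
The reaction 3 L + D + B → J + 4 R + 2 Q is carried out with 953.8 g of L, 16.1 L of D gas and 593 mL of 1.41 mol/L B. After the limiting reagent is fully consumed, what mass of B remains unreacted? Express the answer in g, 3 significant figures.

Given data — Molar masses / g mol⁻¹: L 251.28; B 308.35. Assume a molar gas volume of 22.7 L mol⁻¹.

n(L) = 953.8 / 251.28 = 3.796 mol
n(D) = 16.10 / 22.7 = 0.7093 mol
n(B) = 1.41 × 593.0/1000 = 0.8361 mol
n/ν → L: 1.265, D: 0.7093, B: 0.8361; D is limiting.
B consumed = (1/1) × 0.7093 = 0.7093 mol
B remaining = 0.8361 − 0.7093 = 0.1268 mol
mass = 0.1268 × 308.35 = 39.10 g

39.1 g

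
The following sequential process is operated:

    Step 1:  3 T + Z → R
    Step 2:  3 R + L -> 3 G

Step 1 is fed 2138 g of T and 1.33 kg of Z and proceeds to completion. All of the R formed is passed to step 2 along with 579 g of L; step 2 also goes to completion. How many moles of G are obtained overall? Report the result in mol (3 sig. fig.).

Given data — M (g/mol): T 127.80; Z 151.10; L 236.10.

5.58 mol

Step 1:
n(T) = 2138 / 127.80 = 16.73 mol
n(Z) = 1.330×1000 / 151.10 = 8.802 mol
n/ν for T = 16.73/3 = 5.577
n/ν for Z = 8.802/1 = 8.802
Smallest n/ν is T → limiting reagent.
n(R) produced = (1/3) × 16.73 = 5.577 mol
Step 2:
n(R) available = 5.577 mol
n(L) = 579.0 / 236.10 = 2.452 mol
n/ν for R = 5.577/3 = 1.859
n/ν for L = 2.452/1 = 2.452
Smallest n/ν is R → limiting reagent.
n(G) = (3/3) × 5.577 = 5.577 mol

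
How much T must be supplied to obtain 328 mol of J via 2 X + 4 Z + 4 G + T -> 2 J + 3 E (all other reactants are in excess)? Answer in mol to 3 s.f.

164 mol

n(J) = 328.0 mol
n(T) = (1/2) × 328.0 = 164.0 mol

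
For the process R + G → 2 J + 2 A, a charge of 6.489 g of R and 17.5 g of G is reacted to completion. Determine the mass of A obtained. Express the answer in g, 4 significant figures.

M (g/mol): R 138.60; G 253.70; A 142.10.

n(R) = 6.489 / 138.60 = 0.04682 mol
n(G) = 17.50 / 253.70 = 0.06898 mol
n/ν for R = 0.04682/1 = 0.04682
n/ν for G = 0.06898/1 = 0.06898
Smallest n/ν is R → limiting reagent.
n(A) = (2/1) × 0.04682 = 0.09364 mol
mass = 0.09364 × 142.10 = 13.31 g

13.31 g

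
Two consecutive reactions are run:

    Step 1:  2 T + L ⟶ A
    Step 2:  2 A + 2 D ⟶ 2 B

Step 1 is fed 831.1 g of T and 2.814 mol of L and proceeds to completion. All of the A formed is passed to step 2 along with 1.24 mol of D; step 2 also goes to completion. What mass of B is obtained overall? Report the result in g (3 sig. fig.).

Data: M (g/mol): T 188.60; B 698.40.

866 g

Step 1:
n(T) = 831.1 / 188.60 = 4.407 mol
n(L) = 2.814 mol
n/ν for T = 4.407/2 = 2.204
n/ν for L = 2.814/1 = 2.814
Smallest n/ν is T → limiting reagent.
n(A) produced = (1/2) × 4.407 = 2.204 mol
Step 2:
n(A) available = 2.204 mol
n(D) = 1.240 mol
n/ν for A = 2.204/2 = 1.102
n/ν for D = 1.240/2 = 0.6200
Smallest n/ν is D → limiting reagent.
n(B) = (2/2) × 1.240 = 1.240 mol
mass = 1.240 × 698.40 = 866.0 g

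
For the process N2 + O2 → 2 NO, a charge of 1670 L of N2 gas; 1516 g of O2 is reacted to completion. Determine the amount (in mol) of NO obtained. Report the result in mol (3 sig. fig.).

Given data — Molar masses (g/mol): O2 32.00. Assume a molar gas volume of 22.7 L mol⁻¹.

94.8 mol

n(N2) = 1670 / 22.7 = 73.57 mol
n(O2) = 1516 / 32.00 = 47.38 mol
n/ν → N2: 73.57, O2: 47.38; O2 is limiting.
n(NO) = (2/1) × 47.38 = 94.76 mol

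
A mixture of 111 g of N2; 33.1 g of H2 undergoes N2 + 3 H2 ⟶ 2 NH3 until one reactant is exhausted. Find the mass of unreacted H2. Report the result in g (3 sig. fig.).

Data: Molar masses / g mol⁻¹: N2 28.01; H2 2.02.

9.09 g

n(N2) = 111.0 / 28.01 = 3.963 mol
n(H2) = 33.10 / 2.02 = 16.39 mol
n/ν for N2 = 3.963/1 = 3.963
n/ν for H2 = 16.39/3 = 5.463
Smallest n/ν is N2 → limiting reagent.
H2 consumed = (3/1) × 3.963 = 11.89 mol
H2 remaining = 16.39 − 11.89 = 4.500 mol
mass = 4.500 × 2.02 = 9.090 g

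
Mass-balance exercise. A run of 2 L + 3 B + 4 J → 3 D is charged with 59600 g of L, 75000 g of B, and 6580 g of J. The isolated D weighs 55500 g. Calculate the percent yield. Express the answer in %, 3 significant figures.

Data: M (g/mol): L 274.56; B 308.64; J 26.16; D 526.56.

55.9 %

n(L) = 59600 / 274.56 = 217.1 mol
n(B) = 75000 / 308.64 = 243.0 mol
n(J) = 6580 / 26.16 = 251.5 mol
n/ν → L: 108.6, B: 81.00, J: 62.88; J is limiting.
theoretical n(D) = (3/4) × 251.5 = 188.6 mol → 99310 g
% yield = 55500 / 99310 × 100 = 55.89 %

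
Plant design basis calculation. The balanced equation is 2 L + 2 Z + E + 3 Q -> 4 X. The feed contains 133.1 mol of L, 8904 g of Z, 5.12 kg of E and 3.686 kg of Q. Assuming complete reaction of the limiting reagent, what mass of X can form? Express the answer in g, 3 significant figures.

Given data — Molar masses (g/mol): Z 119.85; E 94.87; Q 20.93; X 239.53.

n(L) = 133.1 mol
n(Z) = 8904 / 119.85 = 74.29 mol
n(E) = 5.120×1000 / 94.87 = 53.97 mol
n(Q) = 3.686×1000 / 20.93 = 176.1 mol
n/ν → L: 66.55, Z: 37.15, E: 53.97, Q: 58.70; Z is limiting.
n(X) = (4/2) × 74.29 = 148.6 mol
mass = 148.6 × 239.53 = 35590 g

35600 g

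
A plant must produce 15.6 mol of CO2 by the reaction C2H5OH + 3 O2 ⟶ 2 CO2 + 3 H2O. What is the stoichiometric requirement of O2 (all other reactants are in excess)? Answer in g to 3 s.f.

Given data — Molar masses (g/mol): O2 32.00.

n(CO2) = 15.60 mol
n(O2) = (3/2) × 15.60 = 23.40 mol
mass = 23.40 × 32.00 = 748.8 g

749 g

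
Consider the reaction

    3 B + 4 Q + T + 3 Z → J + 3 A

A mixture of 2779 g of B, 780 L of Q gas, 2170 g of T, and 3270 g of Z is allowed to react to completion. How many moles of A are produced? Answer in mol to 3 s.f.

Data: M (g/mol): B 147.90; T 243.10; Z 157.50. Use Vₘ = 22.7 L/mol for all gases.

n(B) = 2779 / 147.90 = 18.79 mol
n(Q) = 780.0 / 22.7 = 34.36 mol
n(T) = 2170 / 243.10 = 8.926 mol
n(Z) = 3270 / 157.50 = 20.76 mol
n/ν → B: 6.263, Q: 8.590, T: 8.926, Z: 6.920; B is limiting.
n(A) = (3/3) × 18.79 = 18.79 mol

18.8 mol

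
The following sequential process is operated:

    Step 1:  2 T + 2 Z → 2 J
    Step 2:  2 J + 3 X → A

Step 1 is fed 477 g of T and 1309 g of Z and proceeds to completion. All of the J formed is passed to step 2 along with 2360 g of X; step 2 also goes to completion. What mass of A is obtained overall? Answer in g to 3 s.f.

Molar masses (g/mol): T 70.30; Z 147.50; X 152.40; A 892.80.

3030 g

Step 1:
n(T) = 477.0 / 70.30 = 6.785 mol
n(Z) = 1309 / 147.50 = 8.875 mol
n/ν → T: 3.393, Z: 4.438; T is limiting.
n(J) produced = (2/2) × 6.785 = 6.785 mol
Step 2:
n(J) available = 6.785 mol
n(X) = 2360 / 152.40 = 15.49 mol
n/ν → J: 3.393, X: 5.163; J is limiting.
n(A) = (1/2) × 6.785 = 3.393 mol
mass = 3.393 × 892.80 = 3029 g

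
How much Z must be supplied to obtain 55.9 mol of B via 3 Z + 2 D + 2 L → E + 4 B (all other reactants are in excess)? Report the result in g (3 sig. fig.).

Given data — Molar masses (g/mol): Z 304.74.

n(B) = 55.90 mol
n(Z) = (3/4) × 55.90 = 41.93 mol
mass = 41.93 × 304.74 = 12780 g

12800 g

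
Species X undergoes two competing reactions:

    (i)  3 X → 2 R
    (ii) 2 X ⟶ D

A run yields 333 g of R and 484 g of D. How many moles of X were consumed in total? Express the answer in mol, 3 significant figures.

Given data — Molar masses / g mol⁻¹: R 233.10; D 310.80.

n(R) = 333 / 233.10 = 1.429 mol
n(D) = 484 / 310.80 = 1.557 mol
n(X) via (i) = (3/2)×1.429 = 2.144 mol
n(X) via (ii) = (2/1)×1.557 = 3.114 mol
total n(X) = 2.144 + 3.114 = 5.258 mol

5.26 mol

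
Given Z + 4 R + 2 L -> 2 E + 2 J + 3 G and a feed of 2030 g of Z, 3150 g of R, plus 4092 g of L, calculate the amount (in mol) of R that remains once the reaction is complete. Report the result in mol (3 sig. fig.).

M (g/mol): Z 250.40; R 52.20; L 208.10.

n(Z) = 2030 / 250.40 = 8.107 mol
n(R) = 3150 / 52.20 = 60.34 mol
n(L) = 4092 / 208.10 = 19.66 mol
n/ν → Z: 8.107, R: 15.09, L: 9.830; Z is limiting.
R consumed = (4/1) × 8.107 = 32.43 mol
R remaining = 60.34 − 32.43 = 27.91 mol

27.9 mol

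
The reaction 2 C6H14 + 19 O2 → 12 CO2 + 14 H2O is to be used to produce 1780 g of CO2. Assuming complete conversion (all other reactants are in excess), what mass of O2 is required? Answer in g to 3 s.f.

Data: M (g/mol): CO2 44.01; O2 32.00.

2050 g

n(CO2) = 1780 / 44.01 = 40.45 mol
n(O2) = (19/12) × 40.45 = 64.05 mol
mass = 64.05 × 32.00 = 2050 g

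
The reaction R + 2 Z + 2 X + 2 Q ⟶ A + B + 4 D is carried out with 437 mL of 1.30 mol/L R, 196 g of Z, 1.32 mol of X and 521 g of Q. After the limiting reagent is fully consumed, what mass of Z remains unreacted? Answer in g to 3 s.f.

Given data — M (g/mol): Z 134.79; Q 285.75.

42.9 g

n(R) = 1.30 × 437.0/1000 = 0.5681 mol
n(Z) = 196.0 / 134.79 = 1.454 mol
n(X) = 1.320 mol
n(Q) = 521.0 / 285.75 = 1.823 mol
n/ν for R = 0.5681/1 = 0.5681
n/ν for Z = 1.454/2 = 0.7270
n/ν for X = 1.320/2 = 0.6600
n/ν for Q = 1.823/2 = 0.9115
Smallest n/ν is R → limiting reagent.
Z consumed = (2/1) × 0.5681 = 1.136 mol
Z remaining = 1.454 − 1.136 = 0.3180 mol
mass = 0.3180 × 134.79 = 42.86 g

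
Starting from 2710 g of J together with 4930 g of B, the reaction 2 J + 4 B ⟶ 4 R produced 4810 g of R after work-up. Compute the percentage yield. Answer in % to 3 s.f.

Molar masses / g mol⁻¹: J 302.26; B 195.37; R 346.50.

77.4 %

n(J) = 2710 / 302.26 = 8.966 mol
n(B) = 4930 / 195.37 = 25.23 mol
n/ν for J = 8.966/2 = 4.483
n/ν for B = 25.23/4 = 6.308
Smallest n/ν is J → limiting reagent.
theoretical n(R) = (4/2) × 8.966 = 17.93 mol → 6213 g
% yield = 4810 / 6213 × 100 = 77.42 %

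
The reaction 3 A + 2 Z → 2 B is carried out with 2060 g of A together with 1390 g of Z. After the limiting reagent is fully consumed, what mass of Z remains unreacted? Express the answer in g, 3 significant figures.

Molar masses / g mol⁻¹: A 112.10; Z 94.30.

n(A) = 2060 / 112.10 = 18.38 mol
n(Z) = 1390 / 94.30 = 14.74 mol
n/ν for A = 18.38/3 = 6.127
n/ν for Z = 14.74/2 = 7.370
Smallest n/ν is A → limiting reagent.
Z consumed = (2/3) × 18.38 = 12.25 mol
Z remaining = 14.74 − 12.25 = 2.490 mol
mass = 2.490 × 94.30 = 234.8 g

235 g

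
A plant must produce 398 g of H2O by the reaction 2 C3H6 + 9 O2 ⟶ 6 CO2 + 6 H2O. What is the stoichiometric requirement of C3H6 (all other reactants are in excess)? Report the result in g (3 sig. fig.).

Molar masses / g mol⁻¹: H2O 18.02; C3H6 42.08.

n(H2O) = 398 / 18.02 = 22.09 mol
n(C3H6) = (2/6) × 22.09 = 7.363 mol
mass = 7.363 × 42.08 = 309.8 g

310 g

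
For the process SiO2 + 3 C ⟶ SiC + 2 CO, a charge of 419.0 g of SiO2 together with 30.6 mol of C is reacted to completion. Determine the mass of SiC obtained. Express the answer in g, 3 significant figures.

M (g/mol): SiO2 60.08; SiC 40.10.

n(SiO2) = 419.0 / 60.08 = 6.974 mol
n(C) = 30.60 mol
n/ν for SiO2 = 6.974/1 = 6.974
n/ν for C = 30.60/3 = 10.20
Smallest n/ν is SiO2 → limiting reagent.
n(SiC) = (1/1) × 6.974 = 6.974 mol
mass = 6.974 × 40.10 = 279.7 g

280 g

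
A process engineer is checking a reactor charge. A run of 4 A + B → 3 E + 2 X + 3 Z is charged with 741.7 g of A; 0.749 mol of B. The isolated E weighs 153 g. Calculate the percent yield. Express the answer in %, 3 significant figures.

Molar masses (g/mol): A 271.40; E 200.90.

n(A) = 741.7 / 271.40 = 2.733 mol
n(B) = 0.7490 mol
n/ν for A = 2.733/4 = 0.6833
n/ν for B = 0.7490/1 = 0.7490
Smallest n/ν is A → limiting reagent.
theoretical n(E) = (3/4) × 2.733 = 2.050 mol → 411.8 g
% yield = 153 / 411.8 × 100 = 37.15 %

37.2 %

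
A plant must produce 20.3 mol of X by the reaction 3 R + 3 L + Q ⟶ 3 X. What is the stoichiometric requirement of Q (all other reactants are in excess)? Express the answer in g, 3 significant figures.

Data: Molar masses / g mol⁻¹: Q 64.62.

437 g

n(X) = 20.30 mol
n(Q) = (1/3) × 20.30 = 6.767 mol
mass = 6.767 × 64.62 = 437.3 g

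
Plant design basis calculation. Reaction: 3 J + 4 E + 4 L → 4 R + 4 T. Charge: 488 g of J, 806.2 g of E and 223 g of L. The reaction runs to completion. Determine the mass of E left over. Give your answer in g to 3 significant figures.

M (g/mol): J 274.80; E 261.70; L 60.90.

n(J) = 488.0 / 274.80 = 1.776 mol
n(E) = 806.2 / 261.70 = 3.081 mol
n(L) = 223.0 / 60.90 = 3.662 mol
n/ν → J: 0.5920, E: 0.7703, L: 0.9155; J is limiting.
E consumed = (4/3) × 1.776 = 2.368 mol
E remaining = 3.081 − 2.368 = 0.7130 mol
mass = 0.7130 × 261.70 = 186.6 g

187 g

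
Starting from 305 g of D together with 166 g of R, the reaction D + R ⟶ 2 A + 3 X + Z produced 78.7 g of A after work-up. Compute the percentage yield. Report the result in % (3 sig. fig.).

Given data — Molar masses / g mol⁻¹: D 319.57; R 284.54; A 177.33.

38.0 %

n(D) = 305.0 / 319.57 = 0.9544 mol
n(R) = 166.0 / 284.54 = 0.5834 mol
n/ν → D: 0.9544, R: 0.5834; R is limiting.
theoretical n(A) = (2/1) × 0.5834 = 1.167 mol → 206.9 g
% yield = 78.7 / 206.9 × 100 = 38.04 %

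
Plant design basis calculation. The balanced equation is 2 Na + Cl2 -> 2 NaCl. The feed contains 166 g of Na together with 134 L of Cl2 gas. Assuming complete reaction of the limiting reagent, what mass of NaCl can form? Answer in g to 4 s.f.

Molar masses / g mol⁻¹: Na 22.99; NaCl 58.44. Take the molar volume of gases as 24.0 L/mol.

422.0 g

n(Na) = 166.0 / 22.99 = 7.221 mol
n(Cl2) = 134.0 / 24.0 = 5.583 mol
n/ν for Na = 7.221/2 = 3.611
n/ν for Cl2 = 5.583/1 = 5.583
Smallest n/ν is Na → limiting reagent.
n(NaCl) = (2/2) × 7.221 = 7.221 mol
mass = 7.221 × 58.44 = 422.0 g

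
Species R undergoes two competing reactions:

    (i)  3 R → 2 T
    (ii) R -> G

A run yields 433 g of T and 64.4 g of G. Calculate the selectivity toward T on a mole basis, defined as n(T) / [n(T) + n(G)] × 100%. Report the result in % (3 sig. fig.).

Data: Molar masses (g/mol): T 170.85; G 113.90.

n(T) = 433 / 170.85 = 2.534 mol
n(G) = 64.4 / 113.90 = 0.5654 mol
selectivity = 2.534/(2.534+0.5654) × 100 = 81.76 %

81.8 %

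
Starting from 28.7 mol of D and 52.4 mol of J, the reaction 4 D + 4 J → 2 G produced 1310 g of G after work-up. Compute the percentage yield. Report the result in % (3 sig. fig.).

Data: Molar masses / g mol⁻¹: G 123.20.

74.1 %

n(D) = 28.70 mol
n(J) = 52.40 mol
n/ν for D = 28.70/4 = 7.175
n/ν for J = 52.40/4 = 13.10
Smallest n/ν is D → limiting reagent.
theoretical n(G) = (2/4) × 28.70 = 14.35 mol → 1768 g
% yield = 1310 / 1768 × 100 = 74.10 %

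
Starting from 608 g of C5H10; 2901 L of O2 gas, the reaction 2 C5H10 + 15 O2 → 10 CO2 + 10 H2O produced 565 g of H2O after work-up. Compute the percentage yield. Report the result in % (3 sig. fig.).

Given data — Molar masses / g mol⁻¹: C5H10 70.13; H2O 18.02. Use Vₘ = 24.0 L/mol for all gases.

72.3 %

n(C5H10) = 608.0 / 70.13 = 8.670 mol
n(O2) = 2901 / 24.0 = 120.9 mol
n/ν for C5H10 = 8.670/2 = 4.335
n/ν for O2 = 120.9/15 = 8.060
Smallest n/ν is C5H10 → limiting reagent.
theoretical n(H2O) = (10/2) × 8.670 = 43.35 mol → 781.2 g
% yield = 565 / 781.2 × 100 = 72.32 %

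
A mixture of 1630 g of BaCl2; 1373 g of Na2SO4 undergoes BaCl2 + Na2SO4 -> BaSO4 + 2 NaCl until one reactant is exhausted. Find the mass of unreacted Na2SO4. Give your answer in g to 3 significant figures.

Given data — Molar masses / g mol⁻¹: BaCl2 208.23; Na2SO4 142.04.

n(BaCl2) = 1630 / 208.23 = 7.828 mol
n(Na2SO4) = 1373 / 142.04 = 9.666 mol
n/ν for BaCl2 = 7.828/1 = 7.828
n/ν for Na2SO4 = 9.666/1 = 9.666
Smallest n/ν is BaCl2 → limiting reagent.
Na2SO4 consumed = (1/1) × 7.828 = 7.828 mol
Na2SO4 remaining = 9.666 − 7.828 = 1.838 mol
mass = 1.838 × 142.04 = 261.1 g

261 g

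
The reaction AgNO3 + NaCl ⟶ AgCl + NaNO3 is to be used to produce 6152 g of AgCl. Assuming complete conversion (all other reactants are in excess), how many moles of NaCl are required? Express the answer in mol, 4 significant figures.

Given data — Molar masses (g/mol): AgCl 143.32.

n(AgCl) = 6152 / 143.32 = 42.92 mol
n(NaCl) = (1/1) × 42.92 = 42.92 mol

42.92 mol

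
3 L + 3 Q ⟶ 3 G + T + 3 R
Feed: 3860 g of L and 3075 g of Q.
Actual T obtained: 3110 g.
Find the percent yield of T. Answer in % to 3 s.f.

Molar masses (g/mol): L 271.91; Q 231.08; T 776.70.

90.3 %

n(L) = 3860 / 271.91 = 14.20 mol
n(Q) = 3075 / 231.08 = 13.31 mol
n/ν for L = 14.20/3 = 4.733
n/ν for Q = 13.31/3 = 4.437
Smallest n/ν is Q → limiting reagent.
theoretical n(T) = (1/3) × 13.31 = 4.437 mol → 3446 g
% yield = 3110 / 3446 × 100 = 90.25 %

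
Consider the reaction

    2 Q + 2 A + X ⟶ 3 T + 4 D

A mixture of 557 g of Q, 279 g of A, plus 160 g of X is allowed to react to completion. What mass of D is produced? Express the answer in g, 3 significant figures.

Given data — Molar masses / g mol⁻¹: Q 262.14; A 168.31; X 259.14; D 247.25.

611 g

n(Q) = 557.0 / 262.14 = 2.125 mol
n(A) = 279.0 / 168.31 = 1.658 mol
n(X) = 160.0 / 259.14 = 0.6174 mol
n/ν → Q: 1.063, A: 0.8290, X: 0.6174; X is limiting.
n(D) = (4/1) × 0.6174 = 2.470 mol
mass = 2.470 × 247.25 = 610.7 g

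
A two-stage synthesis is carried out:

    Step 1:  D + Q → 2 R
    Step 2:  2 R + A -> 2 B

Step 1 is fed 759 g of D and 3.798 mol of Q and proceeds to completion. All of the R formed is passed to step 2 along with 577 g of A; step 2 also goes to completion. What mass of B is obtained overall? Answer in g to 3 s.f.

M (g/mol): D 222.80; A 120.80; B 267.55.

1820 g

Step 1:
n(D) = 759.0 / 222.80 = 3.407 mol
n(Q) = 3.798 mol
n/ν → D: 3.407, Q: 3.798; D is limiting.
n(R) produced = (2/1) × 3.407 = 6.814 mol
Step 2:
n(R) available = 6.814 mol
n(A) = 577.0 / 120.80 = 4.776 mol
n/ν → R: 3.407, A: 4.776; R is limiting.
n(B) = (2/2) × 6.814 = 6.814 mol
mass = 6.814 × 267.55 = 1823 g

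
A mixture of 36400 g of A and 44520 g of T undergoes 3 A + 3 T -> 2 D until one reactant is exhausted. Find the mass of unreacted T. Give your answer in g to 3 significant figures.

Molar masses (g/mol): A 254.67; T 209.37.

n(A) = 36400 / 254.67 = 142.9 mol
n(T) = 44520 / 209.37 = 212.6 mol
n/ν → A: 47.63, T: 70.87; A is limiting.
T consumed = (3/3) × 142.9 = 142.9 mol
T remaining = 212.6 − 142.9 = 69.70 mol
mass = 69.70 × 209.37 = 14590 g

14600 g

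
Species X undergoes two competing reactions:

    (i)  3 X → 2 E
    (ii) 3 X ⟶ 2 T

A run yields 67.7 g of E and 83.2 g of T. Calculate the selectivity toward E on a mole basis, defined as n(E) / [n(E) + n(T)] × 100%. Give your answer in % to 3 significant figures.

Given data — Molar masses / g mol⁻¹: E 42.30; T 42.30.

n(E) = 67.7 / 42.30 = 1.600 mol
n(T) = 83.2 / 42.30 = 1.967 mol
selectivity = 1.600/(1.600+1.967) × 100 = 44.86 %

44.9 %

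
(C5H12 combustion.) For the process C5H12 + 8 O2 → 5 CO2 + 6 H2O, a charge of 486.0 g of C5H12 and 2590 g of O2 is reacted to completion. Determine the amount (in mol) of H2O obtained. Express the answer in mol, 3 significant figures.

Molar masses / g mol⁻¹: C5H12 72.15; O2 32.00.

40.4 mol

n(C5H12) = 486.0 / 72.15 = 6.736 mol
n(O2) = 2590 / 32.00 = 80.94 mol
n/ν for C5H12 = 6.736/1 = 6.736
n/ν for O2 = 80.94/8 = 10.12
Smallest n/ν is C5H12 → limiting reagent.
n(H2O) = (6/1) × 6.736 = 40.42 mol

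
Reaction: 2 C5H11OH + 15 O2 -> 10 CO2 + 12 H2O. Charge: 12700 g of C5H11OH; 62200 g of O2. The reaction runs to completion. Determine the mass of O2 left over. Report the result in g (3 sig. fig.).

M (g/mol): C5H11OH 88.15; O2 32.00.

27600 g

n(C5H11OH) = 12700 / 88.15 = 144.1 mol
n(O2) = 62200 / 32.00 = 1944 mol
n/ν → C5H11OH: 72.05, O2: 129.6; C5H11OH is limiting.
O2 consumed = (15/2) × 144.1 = 1081 mol
O2 remaining = 1944 − 1081 = 863.0 mol
mass = 863.0 × 32.00 = 27620 g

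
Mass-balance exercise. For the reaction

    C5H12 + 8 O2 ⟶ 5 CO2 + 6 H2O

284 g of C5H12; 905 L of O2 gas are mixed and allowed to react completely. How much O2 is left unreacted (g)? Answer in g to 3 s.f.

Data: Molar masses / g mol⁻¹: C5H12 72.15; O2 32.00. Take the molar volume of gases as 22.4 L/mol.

285 g

n(C5H12) = 284.0 / 72.15 = 3.936 mol
n(O2) = 905.0 / 22.4 = 40.40 mol
n/ν → C5H12: 3.936, O2: 5.050; C5H12 is limiting.
O2 consumed = (8/1) × 3.936 = 31.49 mol
O2 remaining = 40.40 − 31.49 = 8.910 mol
mass = 8.910 × 32.00 = 285.1 g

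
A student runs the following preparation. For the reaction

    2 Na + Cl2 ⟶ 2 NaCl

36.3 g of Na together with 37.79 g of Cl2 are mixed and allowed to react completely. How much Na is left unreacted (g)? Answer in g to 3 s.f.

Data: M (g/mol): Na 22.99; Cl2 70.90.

n(Na) = 36.30 / 22.99 = 1.579 mol
n(Cl2) = 37.79 / 70.90 = 0.5330 mol
n/ν for Na = 1.579/2 = 0.7895
n/ν for Cl2 = 0.5330/1 = 0.5330
Smallest n/ν is Cl2 → limiting reagent.
Na consumed = (2/1) × 0.5330 = 1.066 mol
Na remaining = 1.579 − 1.066 = 0.5130 mol
mass = 0.5130 × 22.99 = 11.79 g

11.8 g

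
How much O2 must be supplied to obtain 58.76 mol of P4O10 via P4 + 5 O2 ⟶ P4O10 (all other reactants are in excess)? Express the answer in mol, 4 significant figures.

293.8 mol

n(P4O10) = 58.76 mol
n(O2) = (5/1) × 58.76 = 293.8 mol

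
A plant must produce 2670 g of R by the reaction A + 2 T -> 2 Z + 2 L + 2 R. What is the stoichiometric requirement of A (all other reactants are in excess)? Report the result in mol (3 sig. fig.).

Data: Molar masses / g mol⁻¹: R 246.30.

5.42 mol

n(R) = 2670 / 246.30 = 10.84 mol
n(A) = (1/2) × 10.84 = 5.420 mol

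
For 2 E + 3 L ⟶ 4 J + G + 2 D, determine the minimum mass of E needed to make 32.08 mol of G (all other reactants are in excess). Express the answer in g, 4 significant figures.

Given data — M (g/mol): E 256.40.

16450 g

n(G) = 32.08 mol
n(E) = (2/1) × 32.08 = 64.16 mol
mass = 64.16 × 256.40 = 16450 g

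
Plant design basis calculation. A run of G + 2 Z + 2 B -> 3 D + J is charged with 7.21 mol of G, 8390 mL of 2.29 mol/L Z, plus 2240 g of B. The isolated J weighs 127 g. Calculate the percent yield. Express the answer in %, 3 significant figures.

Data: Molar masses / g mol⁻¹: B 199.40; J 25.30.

89.4 %

n(G) = 7.210 mol
n(Z) = 2.29 × 8390/1000 = 19.21 mol
n(B) = 2240 / 199.40 = 11.23 mol
n/ν for G = 7.210/1 = 7.210
n/ν for Z = 19.21/2 = 9.605
n/ν for B = 11.23/2 = 5.615
Smallest n/ν is B → limiting reagent.
theoretical n(J) = (1/2) × 11.23 = 5.615 mol → 142.1 g
% yield = 127 / 142.1 × 100 = 89.37 %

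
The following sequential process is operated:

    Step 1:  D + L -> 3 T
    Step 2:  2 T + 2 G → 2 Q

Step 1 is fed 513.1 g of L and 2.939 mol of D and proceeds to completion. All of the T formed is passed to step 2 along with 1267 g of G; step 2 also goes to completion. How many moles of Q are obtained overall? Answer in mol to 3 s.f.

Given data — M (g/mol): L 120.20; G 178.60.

Step 1:
n(L) = 513.1 / 120.20 = 4.269 mol
n(D) = 2.939 mol
n/ν for L = 4.269/1 = 4.269
n/ν for D = 2.939/1 = 2.939
Smallest n/ν is D → limiting reagent.
n(T) produced = (3/1) × 2.939 = 8.817 mol
Step 2:
n(T) available = 8.817 mol
n(G) = 1267 / 178.60 = 7.094 mol
n/ν for T = 8.817/2 = 4.409
n/ν for G = 7.094/2 = 3.547
Smallest n/ν is G → limiting reagent.
n(Q) = (2/2) × 7.094 = 7.094 mol

7.09 mol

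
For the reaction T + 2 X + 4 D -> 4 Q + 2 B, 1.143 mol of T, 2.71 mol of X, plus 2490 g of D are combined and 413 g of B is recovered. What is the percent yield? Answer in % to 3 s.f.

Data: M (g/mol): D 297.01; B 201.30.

89.7 %

n(T) = 1.143 mol
n(X) = 2.710 mol
n(D) = 2490 / 297.01 = 8.384 mol
n/ν → T: 1.143, X: 1.355, D: 2.096; T is limiting.
theoretical n(B) = (2/1) × 1.143 = 2.286 mol → 460.2 g
% yield = 413 / 460.2 × 100 = 89.74 %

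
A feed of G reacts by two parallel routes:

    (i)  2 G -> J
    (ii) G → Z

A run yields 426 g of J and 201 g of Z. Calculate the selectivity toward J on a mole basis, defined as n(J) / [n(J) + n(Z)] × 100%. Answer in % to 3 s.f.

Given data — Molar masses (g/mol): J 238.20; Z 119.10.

n(J) = 426 / 238.20 = 1.788 mol
n(Z) = 201 / 119.10 = 1.688 mol
selectivity = 1.788/(1.788+1.688) × 100 = 51.44 %

51.4 %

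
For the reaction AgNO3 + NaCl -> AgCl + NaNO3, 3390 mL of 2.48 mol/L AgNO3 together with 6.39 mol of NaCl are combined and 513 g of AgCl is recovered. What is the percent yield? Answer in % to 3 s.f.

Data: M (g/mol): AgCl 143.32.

56.0 %

n(AgNO3) = 2.48 × 3390/1000 = 8.407 mol
n(NaCl) = 6.390 mol
n/ν for AgNO3 = 8.407/1 = 8.407
n/ν for NaCl = 6.390/1 = 6.390
Smallest n/ν is NaCl → limiting reagent.
theoretical n(AgCl) = (1/1) × 6.390 = 6.390 mol → 915.8 g
% yield = 513 / 915.8 × 100 = 56.02 %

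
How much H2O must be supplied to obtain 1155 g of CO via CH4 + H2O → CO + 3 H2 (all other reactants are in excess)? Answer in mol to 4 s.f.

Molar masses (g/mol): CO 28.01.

41.24 mol

n(CO) = 1155 / 28.01 = 41.24 mol
n(H2O) = (1/1) × 41.24 = 41.24 mol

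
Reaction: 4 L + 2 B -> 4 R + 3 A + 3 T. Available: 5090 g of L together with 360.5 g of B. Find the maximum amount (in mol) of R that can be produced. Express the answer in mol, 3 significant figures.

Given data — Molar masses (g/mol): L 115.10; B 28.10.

n(L) = 5090 / 115.10 = 44.22 mol
n(B) = 360.5 / 28.10 = 12.83 mol
n/ν for L = 44.22/4 = 11.06
n/ν for B = 12.83/2 = 6.415
Smallest n/ν is B → limiting reagent.
n(R) = (4/2) × 12.83 = 25.66 mol

25.7 mol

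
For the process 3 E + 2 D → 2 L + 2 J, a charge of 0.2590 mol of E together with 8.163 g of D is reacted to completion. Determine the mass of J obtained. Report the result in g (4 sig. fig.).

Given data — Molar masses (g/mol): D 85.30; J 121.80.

n(E) = 0.2590 mol
n(D) = 8.163 / 85.30 = 0.09570 mol
n/ν for E = 0.2590/3 = 0.08633
n/ν for D = 0.09570/2 = 0.04785
Smallest n/ν is D → limiting reagent.
n(J) = (2/2) × 0.09570 = 0.09570 mol
mass = 0.09570 × 121.80 = 11.66 g

11.66 g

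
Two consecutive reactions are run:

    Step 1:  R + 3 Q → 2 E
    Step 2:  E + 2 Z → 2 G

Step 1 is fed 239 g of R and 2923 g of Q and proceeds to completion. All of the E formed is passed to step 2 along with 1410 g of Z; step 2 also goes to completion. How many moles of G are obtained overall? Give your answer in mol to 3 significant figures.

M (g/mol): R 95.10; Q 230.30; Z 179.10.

7.87 mol

Step 1:
n(R) = 239.0 / 95.10 = 2.513 mol
n(Q) = 2923 / 230.30 = 12.69 mol
n/ν for R = 2.513/1 = 2.513
n/ν for Q = 12.69/3 = 4.230
Smallest n/ν is R → limiting reagent.
n(E) produced = (2/1) × 2.513 = 5.026 mol
Step 2:
n(E) available = 5.026 mol
n(Z) = 1410 / 179.10 = 7.873 mol
n/ν for E = 5.026/1 = 5.026
n/ν for Z = 7.873/2 = 3.937
Smallest n/ν is Z → limiting reagent.
n(G) = (2/2) × 7.873 = 7.873 mol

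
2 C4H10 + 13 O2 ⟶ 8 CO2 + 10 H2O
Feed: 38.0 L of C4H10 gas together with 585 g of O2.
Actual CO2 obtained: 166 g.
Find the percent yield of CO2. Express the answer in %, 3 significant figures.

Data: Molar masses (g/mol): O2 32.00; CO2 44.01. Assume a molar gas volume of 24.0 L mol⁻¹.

59.6 %

n(C4H10) = 38.00 / 24.0 = 1.583 mol
n(O2) = 585.0 / 32.00 = 18.28 mol
n/ν → C4H10: 0.7915, O2: 1.406; C4H10 is limiting.
theoretical n(CO2) = (8/2) × 1.583 = 6.332 mol → 278.7 g
% yield = 166 / 278.7 × 100 = 59.56 %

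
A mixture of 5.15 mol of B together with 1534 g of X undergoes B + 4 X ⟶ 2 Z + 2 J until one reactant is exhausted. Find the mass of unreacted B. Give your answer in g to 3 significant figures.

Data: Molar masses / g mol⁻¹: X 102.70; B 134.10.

n(B) = 5.150 mol
n(X) = 1534 / 102.70 = 14.94 mol
n/ν for B = 5.150/1 = 5.150
n/ν for X = 14.94/4 = 3.735
Smallest n/ν is X → limiting reagent.
B consumed = (1/4) × 14.94 = 3.735 mol
B remaining = 5.150 − 3.735 = 1.415 mol
mass = 1.415 × 134.10 = 189.8 g

190 g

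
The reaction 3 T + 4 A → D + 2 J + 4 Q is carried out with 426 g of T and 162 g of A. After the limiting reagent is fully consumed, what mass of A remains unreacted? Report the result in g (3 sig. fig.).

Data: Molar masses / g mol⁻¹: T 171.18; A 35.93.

n(T) = 426.0 / 171.18 = 2.489 mol
n(A) = 162.0 / 35.93 = 4.509 mol
n/ν for T = 2.489/3 = 0.8297
n/ν for A = 4.509/4 = 1.127
Smallest n/ν is T → limiting reagent.
A consumed = (4/3) × 2.489 = 3.319 mol
A remaining = 4.509 − 3.319 = 1.190 mol
mass = 1.190 × 35.93 = 42.76 g

42.8 g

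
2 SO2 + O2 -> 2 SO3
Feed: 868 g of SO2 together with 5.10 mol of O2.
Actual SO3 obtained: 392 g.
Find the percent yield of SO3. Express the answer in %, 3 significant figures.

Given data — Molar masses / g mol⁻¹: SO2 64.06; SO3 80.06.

48.0 %

n(SO2) = 868.0 / 64.06 = 13.55 mol
n(O2) = 5.100 mol
n/ν → SO2: 6.775, O2: 5.100; O2 is limiting.
theoretical n(SO3) = (2/1) × 5.100 = 10.20 mol → 816.6 g
% yield = 392 / 816.6 × 100 = 48.00 %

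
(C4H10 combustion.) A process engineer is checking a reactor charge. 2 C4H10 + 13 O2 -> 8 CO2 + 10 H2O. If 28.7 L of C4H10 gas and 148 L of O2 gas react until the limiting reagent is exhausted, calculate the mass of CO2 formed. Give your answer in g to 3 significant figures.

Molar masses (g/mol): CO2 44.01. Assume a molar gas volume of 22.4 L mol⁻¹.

179 g

n(C4H10) = 28.70 / 22.4 = 1.281 mol
n(O2) = 148.0 / 22.4 = 6.607 mol
n/ν for C4H10 = 1.281/2 = 0.6405
n/ν for O2 = 6.607/13 = 0.5082
Smallest n/ν is O2 → limiting reagent.
n(CO2) = (8/13) × 6.607 = 4.066 mol
mass = 4.066 × 44.01 = 178.9 g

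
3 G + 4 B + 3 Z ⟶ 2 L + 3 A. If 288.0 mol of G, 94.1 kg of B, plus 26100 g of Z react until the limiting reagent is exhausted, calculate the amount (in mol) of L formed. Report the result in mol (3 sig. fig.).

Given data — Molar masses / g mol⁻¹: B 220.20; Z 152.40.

114 mol

n(G) = 288.0 mol
n(B) = 94.10×1000 / 220.20 = 427.3 mol
n(Z) = 26100 / 152.40 = 171.3 mol
n/ν → G: 96.00, B: 106.8, Z: 57.10; Z is limiting.
n(L) = (2/3) × 171.3 = 114.2 mol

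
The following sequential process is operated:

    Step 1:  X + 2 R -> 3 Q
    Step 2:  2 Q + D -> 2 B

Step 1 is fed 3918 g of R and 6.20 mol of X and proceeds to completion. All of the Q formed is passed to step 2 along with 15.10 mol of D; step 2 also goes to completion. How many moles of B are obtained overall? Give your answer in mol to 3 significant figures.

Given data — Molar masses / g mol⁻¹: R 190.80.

Step 1:
n(R) = 3918 / 190.80 = 20.53 mol
n(X) = 6.200 mol
n/ν for R = 20.53/2 = 10.27
n/ν for X = 6.200/1 = 6.200
Smallest n/ν is X → limiting reagent.
n(Q) produced = (3/1) × 6.200 = 18.60 mol
Step 2:
n(Q) available = 18.60 mol
n(D) = 15.10 mol
n/ν for Q = 18.60/2 = 9.300
n/ν for D = 15.10/1 = 15.10
Smallest n/ν is Q → limiting reagent.
n(B) = (2/2) × 18.60 = 18.60 mol

18.6 mol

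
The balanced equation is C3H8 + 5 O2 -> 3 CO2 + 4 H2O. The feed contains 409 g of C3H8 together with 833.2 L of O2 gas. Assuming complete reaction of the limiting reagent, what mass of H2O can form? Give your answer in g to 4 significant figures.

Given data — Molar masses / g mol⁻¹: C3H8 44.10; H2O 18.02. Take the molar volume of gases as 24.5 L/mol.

n(C3H8) = 409.0 / 44.10 = 9.274 mol
n(O2) = 833.2 / 24.5 = 34.01 mol
n/ν → C3H8: 9.274, O2: 6.802; O2 is limiting.
n(H2O) = (4/5) × 34.01 = 27.21 mol
mass = 27.21 × 18.02 = 490.3 g

490.3 g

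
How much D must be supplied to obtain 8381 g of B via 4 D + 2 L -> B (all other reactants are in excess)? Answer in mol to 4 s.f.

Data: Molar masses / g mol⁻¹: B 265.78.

126.1 mol

n(B) = 8381 / 265.78 = 31.53 mol
n(D) = (4/1) × 31.53 = 126.1 mol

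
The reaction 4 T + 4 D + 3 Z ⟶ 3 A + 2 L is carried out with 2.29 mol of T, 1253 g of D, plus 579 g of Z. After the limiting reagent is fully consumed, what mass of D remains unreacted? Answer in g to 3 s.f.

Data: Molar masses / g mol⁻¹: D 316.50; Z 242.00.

n(T) = 2.290 mol
n(D) = 1253 / 316.50 = 3.959 mol
n(Z) = 579.0 / 242.00 = 2.393 mol
n/ν for T = 2.290/4 = 0.5725
n/ν for D = 3.959/4 = 0.9898
n/ν for Z = 2.393/3 = 0.7977
Smallest n/ν is T → limiting reagent.
D consumed = (4/4) × 2.290 = 2.290 mol
D remaining = 3.959 − 2.290 = 1.669 mol
mass = 1.669 × 316.50 = 528.2 g

528 g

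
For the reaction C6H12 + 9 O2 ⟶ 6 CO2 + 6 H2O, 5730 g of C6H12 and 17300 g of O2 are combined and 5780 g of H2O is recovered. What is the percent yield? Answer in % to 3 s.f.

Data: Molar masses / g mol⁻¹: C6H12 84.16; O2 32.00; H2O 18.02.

n(C6H12) = 5730 / 84.16 = 68.08 mol
n(O2) = 17300 / 32.00 = 540.6 mol
n/ν for C6H12 = 68.08/1 = 68.08
n/ν for O2 = 540.6/9 = 60.07
Smallest n/ν is O2 → limiting reagent.
theoretical n(H2O) = (6/9) × 540.6 = 360.4 mol → 6494 g
% yield = 5780 / 6494 × 100 = 89.01 %

89.0 %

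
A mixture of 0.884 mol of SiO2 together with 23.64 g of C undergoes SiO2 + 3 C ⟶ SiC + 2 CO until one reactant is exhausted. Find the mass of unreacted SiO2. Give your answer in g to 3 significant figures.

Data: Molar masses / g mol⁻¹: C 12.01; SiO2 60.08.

n(SiO2) = 0.8840 mol
n(C) = 23.64 / 12.01 = 1.968 mol
n/ν for SiO2 = 0.8840/1 = 0.8840
n/ν for C = 1.968/3 = 0.6560
Smallest n/ν is C → limiting reagent.
SiO2 consumed = (1/3) × 1.968 = 0.6560 mol
SiO2 remaining = 0.8840 − 0.6560 = 0.2280 mol
mass = 0.2280 × 60.08 = 13.70 g

13.7 g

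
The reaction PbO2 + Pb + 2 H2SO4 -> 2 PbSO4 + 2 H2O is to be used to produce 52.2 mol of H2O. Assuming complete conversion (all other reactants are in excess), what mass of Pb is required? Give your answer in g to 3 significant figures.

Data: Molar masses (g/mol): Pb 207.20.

n(H2O) = 52.20 mol
n(Pb) = (1/2) × 52.20 = 26.10 mol
mass = 26.10 × 207.20 = 5408 g

5410 g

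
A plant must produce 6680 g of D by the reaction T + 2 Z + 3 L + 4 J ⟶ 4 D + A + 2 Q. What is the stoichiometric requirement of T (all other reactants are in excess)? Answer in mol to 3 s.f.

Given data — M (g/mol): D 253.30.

6.59 mol

n(D) = 6680 / 253.30 = 26.37 mol
n(T) = (1/4) × 26.37 = 6.593 mol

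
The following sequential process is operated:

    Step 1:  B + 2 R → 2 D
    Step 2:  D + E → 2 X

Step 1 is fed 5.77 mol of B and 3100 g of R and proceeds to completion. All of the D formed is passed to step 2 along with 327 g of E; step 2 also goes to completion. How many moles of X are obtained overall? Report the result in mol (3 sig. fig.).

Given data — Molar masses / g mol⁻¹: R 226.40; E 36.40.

18.0 mol

Step 1:
n(B) = 5.770 mol
n(R) = 3100 / 226.40 = 13.69 mol
n/ν for B = 5.770/1 = 5.770
n/ν for R = 13.69/2 = 6.845
Smallest n/ν is B → limiting reagent.
n(D) produced = (2/1) × 5.770 = 11.54 mol
Step 2:
n(D) available = 11.54 mol
n(E) = 327.0 / 36.40 = 8.984 mol
n/ν for D = 11.54/1 = 11.54
n/ν for E = 8.984/1 = 8.984
Smallest n/ν is E → limiting reagent.
n(X) = (2/1) × 8.984 = 17.97 mol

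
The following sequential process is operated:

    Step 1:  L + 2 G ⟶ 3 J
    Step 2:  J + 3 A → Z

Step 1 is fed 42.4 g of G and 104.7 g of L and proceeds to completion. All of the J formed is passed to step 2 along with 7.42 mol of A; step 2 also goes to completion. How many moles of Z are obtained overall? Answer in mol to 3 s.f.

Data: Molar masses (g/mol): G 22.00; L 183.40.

1.71 mol

Step 1:
n(G) = 42.40 / 22.00 = 1.927 mol
n(L) = 104.7 / 183.40 = 0.5709 mol
n/ν → G: 0.9635, L: 0.5709; L is limiting.
n(J) produced = (3/1) × 0.5709 = 1.713 mol
Step 2:
n(J) available = 1.713 mol
n(A) = 7.420 mol
n/ν → J: 1.713, A: 2.473; J is limiting.
n(Z) = (1/1) × 1.713 = 1.713 mol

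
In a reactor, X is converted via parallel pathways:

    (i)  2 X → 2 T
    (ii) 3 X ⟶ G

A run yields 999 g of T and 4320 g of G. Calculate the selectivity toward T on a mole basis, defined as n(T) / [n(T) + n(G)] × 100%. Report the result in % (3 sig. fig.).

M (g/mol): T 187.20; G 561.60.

41.0 %

n(T) = 999 / 187.20 = 5.337 mol
n(G) = 4320 / 561.60 = 7.692 mol
selectivity = 5.337/(5.337+7.692) × 100 = 40.96 %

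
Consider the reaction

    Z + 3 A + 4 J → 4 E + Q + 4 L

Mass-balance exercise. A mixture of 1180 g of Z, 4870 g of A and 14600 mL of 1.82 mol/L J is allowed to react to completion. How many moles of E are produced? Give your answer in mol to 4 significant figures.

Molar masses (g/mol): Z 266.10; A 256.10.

17.74 mol

n(Z) = 1180 / 266.10 = 4.434 mol
n(A) = 4870 / 256.10 = 19.02 mol
n(J) = 1.82 × 14600/1000 = 26.57 mol
n/ν for Z = 4.434/1 = 4.434
n/ν for A = 19.02/3 = 6.340
n/ν for J = 26.57/4 = 6.643
Smallest n/ν is Z → limiting reagent.
n(E) = (4/1) × 4.434 = 17.74 mol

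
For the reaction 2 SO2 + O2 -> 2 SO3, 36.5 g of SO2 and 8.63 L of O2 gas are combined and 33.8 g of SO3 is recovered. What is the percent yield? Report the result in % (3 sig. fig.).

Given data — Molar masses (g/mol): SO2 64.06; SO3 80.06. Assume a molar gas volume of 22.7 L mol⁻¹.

74.1 %

n(SO2) = 36.50 / 64.06 = 0.5698 mol
n(O2) = 8.630 / 22.7 = 0.3802 mol
n/ν for SO2 = 0.5698/2 = 0.2849
n/ν for O2 = 0.3802/1 = 0.3802
Smallest n/ν is SO2 → limiting reagent.
theoretical n(SO3) = (2/2) × 0.5698 = 0.5698 mol → 45.62 g
% yield = 33.8 / 45.62 × 100 = 74.09 %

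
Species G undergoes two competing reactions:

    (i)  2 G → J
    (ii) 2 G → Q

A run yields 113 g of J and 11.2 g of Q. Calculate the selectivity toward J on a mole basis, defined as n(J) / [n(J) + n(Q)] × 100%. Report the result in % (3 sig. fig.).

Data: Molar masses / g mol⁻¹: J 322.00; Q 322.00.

n(J) = 113 / 322.00 = 0.3509 mol
n(Q) = 11.2 / 322.00 = 0.03478 mol
selectivity = 0.3509/(0.3509+0.03478) × 100 = 90.98 %

91.0 %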